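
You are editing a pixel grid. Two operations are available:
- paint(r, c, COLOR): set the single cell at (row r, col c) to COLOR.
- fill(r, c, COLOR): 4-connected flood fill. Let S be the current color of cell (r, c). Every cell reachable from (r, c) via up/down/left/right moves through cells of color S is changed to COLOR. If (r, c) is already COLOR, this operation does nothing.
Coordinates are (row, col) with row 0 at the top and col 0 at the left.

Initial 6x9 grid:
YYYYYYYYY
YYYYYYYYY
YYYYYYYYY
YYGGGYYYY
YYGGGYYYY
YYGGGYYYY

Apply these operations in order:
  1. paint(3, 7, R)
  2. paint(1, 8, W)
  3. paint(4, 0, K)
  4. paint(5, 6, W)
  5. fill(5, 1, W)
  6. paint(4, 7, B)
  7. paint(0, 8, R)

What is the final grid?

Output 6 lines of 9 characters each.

After op 1 paint(3,7,R):
YYYYYYYYY
YYYYYYYYY
YYYYYYYYY
YYGGGYYRY
YYGGGYYYY
YYGGGYYYY
After op 2 paint(1,8,W):
YYYYYYYYY
YYYYYYYYW
YYYYYYYYY
YYGGGYYRY
YYGGGYYYY
YYGGGYYYY
After op 3 paint(4,0,K):
YYYYYYYYY
YYYYYYYYW
YYYYYYYYY
YYGGGYYRY
KYGGGYYYY
YYGGGYYYY
After op 4 paint(5,6,W):
YYYYYYYYY
YYYYYYYYW
YYYYYYYYY
YYGGGYYRY
KYGGGYYYY
YYGGGYWYY
After op 5 fill(5,1,W) [41 cells changed]:
WWWWWWWWW
WWWWWWWWW
WWWWWWWWW
WWGGGWWRW
KWGGGWWWW
WWGGGWWWW
After op 6 paint(4,7,B):
WWWWWWWWW
WWWWWWWWW
WWWWWWWWW
WWGGGWWRW
KWGGGWWBW
WWGGGWWWW
After op 7 paint(0,8,R):
WWWWWWWWR
WWWWWWWWW
WWWWWWWWW
WWGGGWWRW
KWGGGWWBW
WWGGGWWWW

Answer: WWWWWWWWR
WWWWWWWWW
WWWWWWWWW
WWGGGWWRW
KWGGGWWBW
WWGGGWWWW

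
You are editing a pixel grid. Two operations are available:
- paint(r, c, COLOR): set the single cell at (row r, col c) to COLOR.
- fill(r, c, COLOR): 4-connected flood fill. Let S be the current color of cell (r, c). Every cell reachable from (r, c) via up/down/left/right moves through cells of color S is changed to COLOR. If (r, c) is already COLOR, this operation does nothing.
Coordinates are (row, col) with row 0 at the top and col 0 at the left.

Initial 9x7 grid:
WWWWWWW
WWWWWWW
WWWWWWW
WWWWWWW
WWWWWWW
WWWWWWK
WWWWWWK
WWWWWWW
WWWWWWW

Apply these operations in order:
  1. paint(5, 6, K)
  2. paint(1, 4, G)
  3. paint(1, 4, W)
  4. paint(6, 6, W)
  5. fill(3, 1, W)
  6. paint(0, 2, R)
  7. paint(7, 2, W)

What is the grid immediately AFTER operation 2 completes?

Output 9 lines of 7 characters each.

After op 1 paint(5,6,K):
WWWWWWW
WWWWWWW
WWWWWWW
WWWWWWW
WWWWWWW
WWWWWWK
WWWWWWK
WWWWWWW
WWWWWWW
After op 2 paint(1,4,G):
WWWWWWW
WWWWGWW
WWWWWWW
WWWWWWW
WWWWWWW
WWWWWWK
WWWWWWK
WWWWWWW
WWWWWWW

Answer: WWWWWWW
WWWWGWW
WWWWWWW
WWWWWWW
WWWWWWW
WWWWWWK
WWWWWWK
WWWWWWW
WWWWWWW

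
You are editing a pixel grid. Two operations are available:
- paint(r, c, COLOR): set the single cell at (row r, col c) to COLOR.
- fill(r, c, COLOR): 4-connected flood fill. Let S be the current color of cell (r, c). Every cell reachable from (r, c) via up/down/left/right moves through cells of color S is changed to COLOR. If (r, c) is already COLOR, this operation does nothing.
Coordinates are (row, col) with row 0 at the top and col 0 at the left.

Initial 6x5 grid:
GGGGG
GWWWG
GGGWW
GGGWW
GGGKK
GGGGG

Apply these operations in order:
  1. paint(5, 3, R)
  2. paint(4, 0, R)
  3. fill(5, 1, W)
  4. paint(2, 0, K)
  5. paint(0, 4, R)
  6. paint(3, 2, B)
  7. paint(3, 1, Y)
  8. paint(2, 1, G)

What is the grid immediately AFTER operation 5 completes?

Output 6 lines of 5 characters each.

After op 1 paint(5,3,R):
GGGGG
GWWWG
GGGWW
GGGWW
GGGKK
GGGRG
After op 2 paint(4,0,R):
GGGGG
GWWWG
GGGWW
GGGWW
RGGKK
GGGRG
After op 3 fill(5,1,W) [18 cells changed]:
WWWWW
WWWWW
WWWWW
WWWWW
RWWKK
WWWRG
After op 4 paint(2,0,K):
WWWWW
WWWWW
KWWWW
WWWWW
RWWKK
WWWRG
After op 5 paint(0,4,R):
WWWWR
WWWWW
KWWWW
WWWWW
RWWKK
WWWRG

Answer: WWWWR
WWWWW
KWWWW
WWWWW
RWWKK
WWWRG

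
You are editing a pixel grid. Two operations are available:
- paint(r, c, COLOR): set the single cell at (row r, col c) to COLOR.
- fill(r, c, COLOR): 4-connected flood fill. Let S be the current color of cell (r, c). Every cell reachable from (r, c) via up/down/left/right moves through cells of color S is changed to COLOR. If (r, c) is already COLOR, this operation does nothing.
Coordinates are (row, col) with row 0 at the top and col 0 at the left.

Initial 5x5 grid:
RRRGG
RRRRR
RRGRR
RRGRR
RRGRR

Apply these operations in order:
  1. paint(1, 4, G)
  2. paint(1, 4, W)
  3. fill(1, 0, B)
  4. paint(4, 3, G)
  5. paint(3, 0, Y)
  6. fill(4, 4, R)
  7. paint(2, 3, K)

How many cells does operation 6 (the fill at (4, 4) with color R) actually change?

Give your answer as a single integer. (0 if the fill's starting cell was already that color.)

After op 1 paint(1,4,G):
RRRGG
RRRRG
RRGRR
RRGRR
RRGRR
After op 2 paint(1,4,W):
RRRGG
RRRRW
RRGRR
RRGRR
RRGRR
After op 3 fill(1,0,B) [19 cells changed]:
BBBGG
BBBBW
BBGBB
BBGBB
BBGBB
After op 4 paint(4,3,G):
BBBGG
BBBBW
BBGBB
BBGBB
BBGGB
After op 5 paint(3,0,Y):
BBBGG
BBBBW
BBGBB
YBGBB
BBGGB
After op 6 fill(4,4,R) [17 cells changed]:
RRRGG
RRRRW
RRGRR
YRGRR
RRGGR

Answer: 17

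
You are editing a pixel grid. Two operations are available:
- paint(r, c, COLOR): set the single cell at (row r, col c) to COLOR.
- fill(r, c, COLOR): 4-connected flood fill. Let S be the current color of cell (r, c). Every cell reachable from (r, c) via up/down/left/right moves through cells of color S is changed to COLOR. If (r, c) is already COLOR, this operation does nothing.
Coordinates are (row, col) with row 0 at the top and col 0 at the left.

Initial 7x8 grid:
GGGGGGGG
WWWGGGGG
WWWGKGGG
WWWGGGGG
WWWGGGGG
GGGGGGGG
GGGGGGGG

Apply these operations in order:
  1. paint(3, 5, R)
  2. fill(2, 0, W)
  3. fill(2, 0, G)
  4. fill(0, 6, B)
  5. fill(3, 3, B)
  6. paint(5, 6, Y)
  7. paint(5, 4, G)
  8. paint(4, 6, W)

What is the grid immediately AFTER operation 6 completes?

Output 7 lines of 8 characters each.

Answer: BBBBBBBB
BBBBBBBB
BBBBKBBB
BBBBBRBB
BBBBBBBB
BBBBBBYB
BBBBBBBB

Derivation:
After op 1 paint(3,5,R):
GGGGGGGG
WWWGGGGG
WWWGKGGG
WWWGGRGG
WWWGGGGG
GGGGGGGG
GGGGGGGG
After op 2 fill(2,0,W) [0 cells changed]:
GGGGGGGG
WWWGGGGG
WWWGKGGG
WWWGGRGG
WWWGGGGG
GGGGGGGG
GGGGGGGG
After op 3 fill(2,0,G) [12 cells changed]:
GGGGGGGG
GGGGGGGG
GGGGKGGG
GGGGGRGG
GGGGGGGG
GGGGGGGG
GGGGGGGG
After op 4 fill(0,6,B) [54 cells changed]:
BBBBBBBB
BBBBBBBB
BBBBKBBB
BBBBBRBB
BBBBBBBB
BBBBBBBB
BBBBBBBB
After op 5 fill(3,3,B) [0 cells changed]:
BBBBBBBB
BBBBBBBB
BBBBKBBB
BBBBBRBB
BBBBBBBB
BBBBBBBB
BBBBBBBB
After op 6 paint(5,6,Y):
BBBBBBBB
BBBBBBBB
BBBBKBBB
BBBBBRBB
BBBBBBBB
BBBBBBYB
BBBBBBBB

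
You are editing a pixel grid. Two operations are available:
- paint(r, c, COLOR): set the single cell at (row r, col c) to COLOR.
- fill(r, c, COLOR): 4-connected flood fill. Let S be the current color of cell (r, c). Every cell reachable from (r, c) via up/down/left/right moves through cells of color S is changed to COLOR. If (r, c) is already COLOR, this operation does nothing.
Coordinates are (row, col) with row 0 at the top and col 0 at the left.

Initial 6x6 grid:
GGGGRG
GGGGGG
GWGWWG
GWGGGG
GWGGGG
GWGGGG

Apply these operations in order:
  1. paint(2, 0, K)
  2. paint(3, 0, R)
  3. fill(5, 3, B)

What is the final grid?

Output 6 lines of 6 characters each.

Answer: BBBBRB
BBBBBB
KWBWWB
RWBBBB
GWBBBB
GWBBBB

Derivation:
After op 1 paint(2,0,K):
GGGGRG
GGGGGG
KWGWWG
GWGGGG
GWGGGG
GWGGGG
After op 2 paint(3,0,R):
GGGGRG
GGGGGG
KWGWWG
RWGGGG
GWGGGG
GWGGGG
After op 3 fill(5,3,B) [25 cells changed]:
BBBBRB
BBBBBB
KWBWWB
RWBBBB
GWBBBB
GWBBBB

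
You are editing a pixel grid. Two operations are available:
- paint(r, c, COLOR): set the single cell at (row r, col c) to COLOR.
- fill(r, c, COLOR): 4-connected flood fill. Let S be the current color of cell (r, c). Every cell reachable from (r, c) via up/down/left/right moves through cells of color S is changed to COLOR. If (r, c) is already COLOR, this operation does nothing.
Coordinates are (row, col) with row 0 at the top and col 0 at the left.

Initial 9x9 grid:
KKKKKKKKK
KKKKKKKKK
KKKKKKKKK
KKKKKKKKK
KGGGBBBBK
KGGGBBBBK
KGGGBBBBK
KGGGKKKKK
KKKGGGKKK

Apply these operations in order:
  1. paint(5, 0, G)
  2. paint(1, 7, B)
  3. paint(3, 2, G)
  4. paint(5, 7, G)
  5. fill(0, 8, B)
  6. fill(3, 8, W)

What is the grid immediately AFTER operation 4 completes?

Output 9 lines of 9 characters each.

Answer: KKKKKKKKK
KKKKKKKBK
KKKKKKKKK
KKGKKKKKK
KGGGBBBBK
GGGGBBBGK
KGGGBBBBK
KGGGKKKKK
KKKGGGKKK

Derivation:
After op 1 paint(5,0,G):
KKKKKKKKK
KKKKKKKKK
KKKKKKKKK
KKKKKKKKK
KGGGBBBBK
GGGGBBBBK
KGGGBBBBK
KGGGKKKKK
KKKGGGKKK
After op 2 paint(1,7,B):
KKKKKKKKK
KKKKKKKBK
KKKKKKKKK
KKKKKKKKK
KGGGBBBBK
GGGGBBBBK
KGGGBBBBK
KGGGKKKKK
KKKGGGKKK
After op 3 paint(3,2,G):
KKKKKKKKK
KKKKKKKBK
KKKKKKKKK
KKGKKKKKK
KGGGBBBBK
GGGGBBBBK
KGGGBBBBK
KGGGKKKKK
KKKGGGKKK
After op 4 paint(5,7,G):
KKKKKKKKK
KKKKKKKBK
KKKKKKKKK
KKGKKKKKK
KGGGBBBBK
GGGGBBBGK
KGGGBBBBK
KGGGKKKKK
KKKGGGKKK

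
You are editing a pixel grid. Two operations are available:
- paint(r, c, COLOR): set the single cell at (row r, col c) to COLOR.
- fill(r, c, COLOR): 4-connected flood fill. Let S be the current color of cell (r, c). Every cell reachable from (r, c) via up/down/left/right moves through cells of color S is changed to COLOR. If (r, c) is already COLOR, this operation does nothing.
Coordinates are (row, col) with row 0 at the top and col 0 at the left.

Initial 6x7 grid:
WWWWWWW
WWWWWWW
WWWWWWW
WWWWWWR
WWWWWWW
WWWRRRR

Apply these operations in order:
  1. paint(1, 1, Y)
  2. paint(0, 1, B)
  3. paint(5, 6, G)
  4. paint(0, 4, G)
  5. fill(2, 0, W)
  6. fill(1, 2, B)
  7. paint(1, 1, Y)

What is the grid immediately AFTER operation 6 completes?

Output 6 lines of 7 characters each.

Answer: BBBBGBB
BYBBBBB
BBBBBBB
BBBBBBR
BBBBBBB
BBBRRRG

Derivation:
After op 1 paint(1,1,Y):
WWWWWWW
WYWWWWW
WWWWWWW
WWWWWWR
WWWWWWW
WWWRRRR
After op 2 paint(0,1,B):
WBWWWWW
WYWWWWW
WWWWWWW
WWWWWWR
WWWWWWW
WWWRRRR
After op 3 paint(5,6,G):
WBWWWWW
WYWWWWW
WWWWWWW
WWWWWWR
WWWWWWW
WWWRRRG
After op 4 paint(0,4,G):
WBWWGWW
WYWWWWW
WWWWWWW
WWWWWWR
WWWWWWW
WWWRRRG
After op 5 fill(2,0,W) [0 cells changed]:
WBWWGWW
WYWWWWW
WWWWWWW
WWWWWWR
WWWWWWW
WWWRRRG
After op 6 fill(1,2,B) [34 cells changed]:
BBBBGBB
BYBBBBB
BBBBBBB
BBBBBBR
BBBBBBB
BBBRRRG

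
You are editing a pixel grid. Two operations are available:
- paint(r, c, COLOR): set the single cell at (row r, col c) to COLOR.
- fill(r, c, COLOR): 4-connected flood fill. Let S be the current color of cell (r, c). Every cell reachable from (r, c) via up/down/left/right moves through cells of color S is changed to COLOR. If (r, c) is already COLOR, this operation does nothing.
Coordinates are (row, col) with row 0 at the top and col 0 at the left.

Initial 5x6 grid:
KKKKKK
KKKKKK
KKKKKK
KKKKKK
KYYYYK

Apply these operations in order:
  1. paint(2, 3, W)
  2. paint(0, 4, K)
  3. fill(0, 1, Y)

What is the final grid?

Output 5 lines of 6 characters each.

After op 1 paint(2,3,W):
KKKKKK
KKKKKK
KKKWKK
KKKKKK
KYYYYK
After op 2 paint(0,4,K):
KKKKKK
KKKKKK
KKKWKK
KKKKKK
KYYYYK
After op 3 fill(0,1,Y) [25 cells changed]:
YYYYYY
YYYYYY
YYYWYY
YYYYYY
YYYYYY

Answer: YYYYYY
YYYYYY
YYYWYY
YYYYYY
YYYYYY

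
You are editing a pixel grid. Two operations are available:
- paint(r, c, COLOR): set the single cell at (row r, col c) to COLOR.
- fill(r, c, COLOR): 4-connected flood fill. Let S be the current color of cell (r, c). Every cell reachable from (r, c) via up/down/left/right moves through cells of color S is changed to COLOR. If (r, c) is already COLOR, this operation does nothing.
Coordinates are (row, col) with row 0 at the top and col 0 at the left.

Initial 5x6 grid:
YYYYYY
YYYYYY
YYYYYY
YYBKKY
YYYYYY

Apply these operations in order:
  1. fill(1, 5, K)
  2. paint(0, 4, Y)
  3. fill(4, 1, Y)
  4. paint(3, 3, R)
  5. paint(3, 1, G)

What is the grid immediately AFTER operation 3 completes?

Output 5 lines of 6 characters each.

After op 1 fill(1,5,K) [27 cells changed]:
KKKKKK
KKKKKK
KKKKKK
KKBKKK
KKKKKK
After op 2 paint(0,4,Y):
KKKKYK
KKKKKK
KKKKKK
KKBKKK
KKKKKK
After op 3 fill(4,1,Y) [28 cells changed]:
YYYYYY
YYYYYY
YYYYYY
YYBYYY
YYYYYY

Answer: YYYYYY
YYYYYY
YYYYYY
YYBYYY
YYYYYY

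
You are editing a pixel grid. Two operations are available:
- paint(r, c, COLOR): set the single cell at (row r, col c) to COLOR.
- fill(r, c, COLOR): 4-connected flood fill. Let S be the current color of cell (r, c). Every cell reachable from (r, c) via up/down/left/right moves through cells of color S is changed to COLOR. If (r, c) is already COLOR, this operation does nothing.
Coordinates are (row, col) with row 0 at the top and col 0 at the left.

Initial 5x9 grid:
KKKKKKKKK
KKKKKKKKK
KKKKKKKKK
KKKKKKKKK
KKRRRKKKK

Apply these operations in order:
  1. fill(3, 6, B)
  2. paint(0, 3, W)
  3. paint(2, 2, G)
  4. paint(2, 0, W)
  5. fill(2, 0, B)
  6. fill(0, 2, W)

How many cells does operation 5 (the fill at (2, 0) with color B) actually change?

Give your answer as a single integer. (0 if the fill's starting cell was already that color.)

Answer: 1

Derivation:
After op 1 fill(3,6,B) [42 cells changed]:
BBBBBBBBB
BBBBBBBBB
BBBBBBBBB
BBBBBBBBB
BBRRRBBBB
After op 2 paint(0,3,W):
BBBWBBBBB
BBBBBBBBB
BBBBBBBBB
BBBBBBBBB
BBRRRBBBB
After op 3 paint(2,2,G):
BBBWBBBBB
BBBBBBBBB
BBGBBBBBB
BBBBBBBBB
BBRRRBBBB
After op 4 paint(2,0,W):
BBBWBBBBB
BBBBBBBBB
WBGBBBBBB
BBBBBBBBB
BBRRRBBBB
After op 5 fill(2,0,B) [1 cells changed]:
BBBWBBBBB
BBBBBBBBB
BBGBBBBBB
BBBBBBBBB
BBRRRBBBB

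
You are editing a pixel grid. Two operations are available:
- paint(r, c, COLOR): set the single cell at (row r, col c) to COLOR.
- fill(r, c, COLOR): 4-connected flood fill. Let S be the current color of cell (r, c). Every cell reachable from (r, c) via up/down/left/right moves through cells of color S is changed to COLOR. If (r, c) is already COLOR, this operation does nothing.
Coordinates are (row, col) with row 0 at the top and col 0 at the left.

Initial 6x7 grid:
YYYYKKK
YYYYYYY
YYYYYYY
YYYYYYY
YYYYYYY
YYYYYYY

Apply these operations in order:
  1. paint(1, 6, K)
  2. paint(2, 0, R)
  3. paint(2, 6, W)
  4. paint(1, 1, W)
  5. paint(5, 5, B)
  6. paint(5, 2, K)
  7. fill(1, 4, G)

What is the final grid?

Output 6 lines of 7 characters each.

After op 1 paint(1,6,K):
YYYYKKK
YYYYYYK
YYYYYYY
YYYYYYY
YYYYYYY
YYYYYYY
After op 2 paint(2,0,R):
YYYYKKK
YYYYYYK
RYYYYYY
YYYYYYY
YYYYYYY
YYYYYYY
After op 3 paint(2,6,W):
YYYYKKK
YYYYYYK
RYYYYYW
YYYYYYY
YYYYYYY
YYYYYYY
After op 4 paint(1,1,W):
YYYYKKK
YWYYYYK
RYYYYYW
YYYYYYY
YYYYYYY
YYYYYYY
After op 5 paint(5,5,B):
YYYYKKK
YWYYYYK
RYYYYYW
YYYYYYY
YYYYYYY
YYYYYBY
After op 6 paint(5,2,K):
YYYYKKK
YWYYYYK
RYYYYYW
YYYYYYY
YYYYYYY
YYKYYBY
After op 7 fill(1,4,G) [33 cells changed]:
GGGGKKK
GWGGGGK
RGGGGGW
GGGGGGG
GGGGGGG
GGKGGBG

Answer: GGGGKKK
GWGGGGK
RGGGGGW
GGGGGGG
GGGGGGG
GGKGGBG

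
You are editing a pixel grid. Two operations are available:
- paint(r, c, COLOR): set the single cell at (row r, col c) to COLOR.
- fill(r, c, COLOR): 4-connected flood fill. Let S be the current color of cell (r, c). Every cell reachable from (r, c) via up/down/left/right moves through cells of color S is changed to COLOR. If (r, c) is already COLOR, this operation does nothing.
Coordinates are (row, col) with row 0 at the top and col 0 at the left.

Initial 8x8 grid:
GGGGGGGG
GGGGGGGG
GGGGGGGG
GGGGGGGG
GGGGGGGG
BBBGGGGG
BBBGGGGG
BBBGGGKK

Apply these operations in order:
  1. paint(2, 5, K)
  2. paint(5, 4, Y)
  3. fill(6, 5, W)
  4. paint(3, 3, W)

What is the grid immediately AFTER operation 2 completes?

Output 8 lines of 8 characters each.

Answer: GGGGGGGG
GGGGGGGG
GGGGGKGG
GGGGGGGG
GGGGGGGG
BBBGYGGG
BBBGGGGG
BBBGGGKK

Derivation:
After op 1 paint(2,5,K):
GGGGGGGG
GGGGGGGG
GGGGGKGG
GGGGGGGG
GGGGGGGG
BBBGGGGG
BBBGGGGG
BBBGGGKK
After op 2 paint(5,4,Y):
GGGGGGGG
GGGGGGGG
GGGGGKGG
GGGGGGGG
GGGGGGGG
BBBGYGGG
BBBGGGGG
BBBGGGKK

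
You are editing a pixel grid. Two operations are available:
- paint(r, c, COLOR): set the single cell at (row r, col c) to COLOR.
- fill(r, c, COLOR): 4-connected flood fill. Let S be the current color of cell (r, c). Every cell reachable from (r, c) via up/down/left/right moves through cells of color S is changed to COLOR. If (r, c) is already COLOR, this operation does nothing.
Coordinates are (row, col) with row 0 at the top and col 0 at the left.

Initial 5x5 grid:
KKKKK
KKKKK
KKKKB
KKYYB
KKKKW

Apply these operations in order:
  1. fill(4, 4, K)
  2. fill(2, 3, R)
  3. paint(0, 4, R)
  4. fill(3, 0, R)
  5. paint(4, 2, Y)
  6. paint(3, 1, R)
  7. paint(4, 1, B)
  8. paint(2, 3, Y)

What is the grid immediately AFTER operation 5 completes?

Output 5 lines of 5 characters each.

After op 1 fill(4,4,K) [1 cells changed]:
KKKKK
KKKKK
KKKKB
KKYYB
KKKKK
After op 2 fill(2,3,R) [21 cells changed]:
RRRRR
RRRRR
RRRRB
RRYYB
RRRRR
After op 3 paint(0,4,R):
RRRRR
RRRRR
RRRRB
RRYYB
RRRRR
After op 4 fill(3,0,R) [0 cells changed]:
RRRRR
RRRRR
RRRRB
RRYYB
RRRRR
After op 5 paint(4,2,Y):
RRRRR
RRRRR
RRRRB
RRYYB
RRYRR

Answer: RRRRR
RRRRR
RRRRB
RRYYB
RRYRR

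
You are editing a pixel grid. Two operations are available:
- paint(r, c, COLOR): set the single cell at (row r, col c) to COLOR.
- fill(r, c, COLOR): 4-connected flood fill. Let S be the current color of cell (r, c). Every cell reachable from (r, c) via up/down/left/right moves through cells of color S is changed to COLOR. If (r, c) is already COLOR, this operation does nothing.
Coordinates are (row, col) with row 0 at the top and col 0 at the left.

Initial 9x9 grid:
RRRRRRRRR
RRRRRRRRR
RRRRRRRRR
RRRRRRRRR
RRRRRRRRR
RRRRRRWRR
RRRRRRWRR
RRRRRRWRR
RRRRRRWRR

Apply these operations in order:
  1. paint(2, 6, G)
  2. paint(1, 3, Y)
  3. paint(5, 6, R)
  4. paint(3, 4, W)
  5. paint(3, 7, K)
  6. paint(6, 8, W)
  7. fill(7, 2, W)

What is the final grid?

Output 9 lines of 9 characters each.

Answer: WWWWWWWWW
WWWYWWWWW
WWWWWWGWW
WWWWWWWKW
WWWWWWWWW
WWWWWWWWW
WWWWWWWWW
WWWWWWWWW
WWWWWWWWW

Derivation:
After op 1 paint(2,6,G):
RRRRRRRRR
RRRRRRRRR
RRRRRRGRR
RRRRRRRRR
RRRRRRRRR
RRRRRRWRR
RRRRRRWRR
RRRRRRWRR
RRRRRRWRR
After op 2 paint(1,3,Y):
RRRRRRRRR
RRRYRRRRR
RRRRRRGRR
RRRRRRRRR
RRRRRRRRR
RRRRRRWRR
RRRRRRWRR
RRRRRRWRR
RRRRRRWRR
After op 3 paint(5,6,R):
RRRRRRRRR
RRRYRRRRR
RRRRRRGRR
RRRRRRRRR
RRRRRRRRR
RRRRRRRRR
RRRRRRWRR
RRRRRRWRR
RRRRRRWRR
After op 4 paint(3,4,W):
RRRRRRRRR
RRRYRRRRR
RRRRRRGRR
RRRRWRRRR
RRRRRRRRR
RRRRRRRRR
RRRRRRWRR
RRRRRRWRR
RRRRRRWRR
After op 5 paint(3,7,K):
RRRRRRRRR
RRRYRRRRR
RRRRRRGRR
RRRRWRRKR
RRRRRRRRR
RRRRRRRRR
RRRRRRWRR
RRRRRRWRR
RRRRRRWRR
After op 6 paint(6,8,W):
RRRRRRRRR
RRRYRRRRR
RRRRRRGRR
RRRRWRRKR
RRRRRRRRR
RRRRRRRRR
RRRRRRWRW
RRRRRRWRR
RRRRRRWRR
After op 7 fill(7,2,W) [73 cells changed]:
WWWWWWWWW
WWWYWWWWW
WWWWWWGWW
WWWWWWWKW
WWWWWWWWW
WWWWWWWWW
WWWWWWWWW
WWWWWWWWW
WWWWWWWWW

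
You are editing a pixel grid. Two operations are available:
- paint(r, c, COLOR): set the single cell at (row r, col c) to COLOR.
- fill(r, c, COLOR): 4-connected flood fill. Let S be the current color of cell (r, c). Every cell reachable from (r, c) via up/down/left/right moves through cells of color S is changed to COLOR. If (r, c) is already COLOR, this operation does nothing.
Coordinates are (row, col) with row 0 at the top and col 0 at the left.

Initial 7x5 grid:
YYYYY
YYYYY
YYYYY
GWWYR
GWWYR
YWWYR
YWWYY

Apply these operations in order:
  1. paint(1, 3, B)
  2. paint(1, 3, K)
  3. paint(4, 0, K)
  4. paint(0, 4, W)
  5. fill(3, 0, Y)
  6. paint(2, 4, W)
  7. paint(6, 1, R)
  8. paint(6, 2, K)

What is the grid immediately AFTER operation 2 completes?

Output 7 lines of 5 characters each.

Answer: YYYYY
YYYKY
YYYYY
GWWYR
GWWYR
YWWYR
YWWYY

Derivation:
After op 1 paint(1,3,B):
YYYYY
YYYBY
YYYYY
GWWYR
GWWYR
YWWYR
YWWYY
After op 2 paint(1,3,K):
YYYYY
YYYKY
YYYYY
GWWYR
GWWYR
YWWYR
YWWYY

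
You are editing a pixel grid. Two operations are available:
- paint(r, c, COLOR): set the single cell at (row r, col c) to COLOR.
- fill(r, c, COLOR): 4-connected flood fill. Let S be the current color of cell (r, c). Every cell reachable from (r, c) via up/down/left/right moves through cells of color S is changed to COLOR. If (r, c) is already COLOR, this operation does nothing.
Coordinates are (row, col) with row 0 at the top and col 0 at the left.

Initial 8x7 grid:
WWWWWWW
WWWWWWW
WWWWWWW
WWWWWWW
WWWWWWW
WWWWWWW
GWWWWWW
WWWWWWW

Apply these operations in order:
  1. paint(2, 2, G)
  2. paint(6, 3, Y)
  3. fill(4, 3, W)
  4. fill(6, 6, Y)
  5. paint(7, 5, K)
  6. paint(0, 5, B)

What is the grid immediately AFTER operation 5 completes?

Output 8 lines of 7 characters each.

After op 1 paint(2,2,G):
WWWWWWW
WWWWWWW
WWGWWWW
WWWWWWW
WWWWWWW
WWWWWWW
GWWWWWW
WWWWWWW
After op 2 paint(6,3,Y):
WWWWWWW
WWWWWWW
WWGWWWW
WWWWWWW
WWWWWWW
WWWWWWW
GWWYWWW
WWWWWWW
After op 3 fill(4,3,W) [0 cells changed]:
WWWWWWW
WWWWWWW
WWGWWWW
WWWWWWW
WWWWWWW
WWWWWWW
GWWYWWW
WWWWWWW
After op 4 fill(6,6,Y) [53 cells changed]:
YYYYYYY
YYYYYYY
YYGYYYY
YYYYYYY
YYYYYYY
YYYYYYY
GYYYYYY
YYYYYYY
After op 5 paint(7,5,K):
YYYYYYY
YYYYYYY
YYGYYYY
YYYYYYY
YYYYYYY
YYYYYYY
GYYYYYY
YYYYYKY

Answer: YYYYYYY
YYYYYYY
YYGYYYY
YYYYYYY
YYYYYYY
YYYYYYY
GYYYYYY
YYYYYKY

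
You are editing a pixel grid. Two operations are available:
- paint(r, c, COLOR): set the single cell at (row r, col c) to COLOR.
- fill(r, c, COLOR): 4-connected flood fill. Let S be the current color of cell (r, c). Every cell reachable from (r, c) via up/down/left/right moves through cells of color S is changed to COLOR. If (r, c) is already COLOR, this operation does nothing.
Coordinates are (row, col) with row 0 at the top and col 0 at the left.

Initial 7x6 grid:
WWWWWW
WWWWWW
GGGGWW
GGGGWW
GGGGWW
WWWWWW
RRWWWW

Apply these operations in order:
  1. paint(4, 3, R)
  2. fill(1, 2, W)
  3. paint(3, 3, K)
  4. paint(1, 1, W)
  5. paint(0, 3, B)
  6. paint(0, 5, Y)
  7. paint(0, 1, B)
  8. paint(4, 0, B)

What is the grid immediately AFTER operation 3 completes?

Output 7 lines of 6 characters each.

Answer: WWWWWW
WWWWWW
GGGGWW
GGGKWW
GGGRWW
WWWWWW
RRWWWW

Derivation:
After op 1 paint(4,3,R):
WWWWWW
WWWWWW
GGGGWW
GGGGWW
GGGRWW
WWWWWW
RRWWWW
After op 2 fill(1,2,W) [0 cells changed]:
WWWWWW
WWWWWW
GGGGWW
GGGGWW
GGGRWW
WWWWWW
RRWWWW
After op 3 paint(3,3,K):
WWWWWW
WWWWWW
GGGGWW
GGGKWW
GGGRWW
WWWWWW
RRWWWW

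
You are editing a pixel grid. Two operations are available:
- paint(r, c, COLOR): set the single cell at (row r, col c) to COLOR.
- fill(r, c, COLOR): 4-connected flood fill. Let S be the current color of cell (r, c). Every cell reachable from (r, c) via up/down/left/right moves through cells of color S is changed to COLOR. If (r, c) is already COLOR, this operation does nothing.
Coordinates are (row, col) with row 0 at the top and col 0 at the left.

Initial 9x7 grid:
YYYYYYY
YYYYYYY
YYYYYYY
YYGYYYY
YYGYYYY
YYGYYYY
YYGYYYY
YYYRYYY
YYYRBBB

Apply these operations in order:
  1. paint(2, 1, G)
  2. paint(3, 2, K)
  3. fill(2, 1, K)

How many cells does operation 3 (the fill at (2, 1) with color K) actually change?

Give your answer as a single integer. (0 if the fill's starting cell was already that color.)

Answer: 1

Derivation:
After op 1 paint(2,1,G):
YYYYYYY
YYYYYYY
YGYYYYY
YYGYYYY
YYGYYYY
YYGYYYY
YYGYYYY
YYYRYYY
YYYRBBB
After op 2 paint(3,2,K):
YYYYYYY
YYYYYYY
YGYYYYY
YYKYYYY
YYGYYYY
YYGYYYY
YYGYYYY
YYYRYYY
YYYRBBB
After op 3 fill(2,1,K) [1 cells changed]:
YYYYYYY
YYYYYYY
YKYYYYY
YYKYYYY
YYGYYYY
YYGYYYY
YYGYYYY
YYYRYYY
YYYRBBB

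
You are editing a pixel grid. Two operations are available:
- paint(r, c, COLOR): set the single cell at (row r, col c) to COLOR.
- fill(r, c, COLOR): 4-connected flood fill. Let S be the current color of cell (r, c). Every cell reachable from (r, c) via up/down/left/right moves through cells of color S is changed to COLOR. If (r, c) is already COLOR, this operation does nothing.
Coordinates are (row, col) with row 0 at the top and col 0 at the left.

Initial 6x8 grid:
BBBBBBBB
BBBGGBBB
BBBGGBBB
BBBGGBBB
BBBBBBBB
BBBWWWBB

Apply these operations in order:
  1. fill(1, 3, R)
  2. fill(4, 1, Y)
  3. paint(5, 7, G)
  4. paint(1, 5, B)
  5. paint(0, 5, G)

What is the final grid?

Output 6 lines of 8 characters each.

Answer: YYYYYGYY
YYYRRBYY
YYYRRYYY
YYYRRYYY
YYYYYYYY
YYYWWWYG

Derivation:
After op 1 fill(1,3,R) [6 cells changed]:
BBBBBBBB
BBBRRBBB
BBBRRBBB
BBBRRBBB
BBBBBBBB
BBBWWWBB
After op 2 fill(4,1,Y) [39 cells changed]:
YYYYYYYY
YYYRRYYY
YYYRRYYY
YYYRRYYY
YYYYYYYY
YYYWWWYY
After op 3 paint(5,7,G):
YYYYYYYY
YYYRRYYY
YYYRRYYY
YYYRRYYY
YYYYYYYY
YYYWWWYG
After op 4 paint(1,5,B):
YYYYYYYY
YYYRRBYY
YYYRRYYY
YYYRRYYY
YYYYYYYY
YYYWWWYG
After op 5 paint(0,5,G):
YYYYYGYY
YYYRRBYY
YYYRRYYY
YYYRRYYY
YYYYYYYY
YYYWWWYG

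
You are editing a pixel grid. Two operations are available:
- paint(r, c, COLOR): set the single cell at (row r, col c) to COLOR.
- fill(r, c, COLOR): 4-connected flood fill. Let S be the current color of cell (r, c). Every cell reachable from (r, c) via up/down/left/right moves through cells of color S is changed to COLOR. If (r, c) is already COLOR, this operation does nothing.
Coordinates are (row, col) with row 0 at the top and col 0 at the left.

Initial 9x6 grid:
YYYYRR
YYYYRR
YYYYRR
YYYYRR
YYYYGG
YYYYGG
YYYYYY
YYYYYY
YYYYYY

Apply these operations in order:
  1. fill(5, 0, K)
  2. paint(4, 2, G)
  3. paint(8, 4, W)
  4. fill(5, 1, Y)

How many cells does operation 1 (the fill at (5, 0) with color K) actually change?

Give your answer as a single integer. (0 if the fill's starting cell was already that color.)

After op 1 fill(5,0,K) [42 cells changed]:
KKKKRR
KKKKRR
KKKKRR
KKKKRR
KKKKGG
KKKKGG
KKKKKK
KKKKKK
KKKKKK

Answer: 42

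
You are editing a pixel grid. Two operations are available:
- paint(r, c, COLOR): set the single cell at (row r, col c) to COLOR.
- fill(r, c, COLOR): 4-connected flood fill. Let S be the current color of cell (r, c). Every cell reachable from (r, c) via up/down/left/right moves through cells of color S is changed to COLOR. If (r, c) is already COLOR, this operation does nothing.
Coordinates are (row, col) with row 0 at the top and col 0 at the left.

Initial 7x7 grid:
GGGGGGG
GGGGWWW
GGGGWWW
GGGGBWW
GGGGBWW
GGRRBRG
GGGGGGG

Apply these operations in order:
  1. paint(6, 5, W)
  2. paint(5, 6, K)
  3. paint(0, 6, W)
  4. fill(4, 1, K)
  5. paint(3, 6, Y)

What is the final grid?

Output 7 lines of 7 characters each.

After op 1 paint(6,5,W):
GGGGGGG
GGGGWWW
GGGGWWW
GGGGBWW
GGGGBWW
GGRRBRG
GGGGGWG
After op 2 paint(5,6,K):
GGGGGGG
GGGGWWW
GGGGWWW
GGGGBWW
GGGGBWW
GGRRBRK
GGGGGWG
After op 3 paint(0,6,W):
GGGGGGW
GGGGWWW
GGGGWWW
GGGGBWW
GGGGBWW
GGRRBRK
GGGGGWG
After op 4 fill(4,1,K) [29 cells changed]:
KKKKKKW
KKKKWWW
KKKKWWW
KKKKBWW
KKKKBWW
KKRRBRK
KKKKKWG
After op 5 paint(3,6,Y):
KKKKKKW
KKKKWWW
KKKKWWW
KKKKBWY
KKKKBWW
KKRRBRK
KKKKKWG

Answer: KKKKKKW
KKKKWWW
KKKKWWW
KKKKBWY
KKKKBWW
KKRRBRK
KKKKKWG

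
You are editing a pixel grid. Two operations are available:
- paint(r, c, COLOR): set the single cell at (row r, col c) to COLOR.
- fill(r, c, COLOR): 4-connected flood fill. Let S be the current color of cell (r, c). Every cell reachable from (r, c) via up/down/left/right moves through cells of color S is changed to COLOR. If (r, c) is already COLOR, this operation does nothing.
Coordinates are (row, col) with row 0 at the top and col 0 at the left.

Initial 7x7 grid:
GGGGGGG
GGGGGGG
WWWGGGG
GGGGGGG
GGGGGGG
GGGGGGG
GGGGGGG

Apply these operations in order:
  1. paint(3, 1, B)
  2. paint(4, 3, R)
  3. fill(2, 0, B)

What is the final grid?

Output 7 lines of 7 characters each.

Answer: GGGGGGG
GGGGGGG
BBBGGGG
GBGGGGG
GGGRGGG
GGGGGGG
GGGGGGG

Derivation:
After op 1 paint(3,1,B):
GGGGGGG
GGGGGGG
WWWGGGG
GBGGGGG
GGGGGGG
GGGGGGG
GGGGGGG
After op 2 paint(4,3,R):
GGGGGGG
GGGGGGG
WWWGGGG
GBGGGGG
GGGRGGG
GGGGGGG
GGGGGGG
After op 3 fill(2,0,B) [3 cells changed]:
GGGGGGG
GGGGGGG
BBBGGGG
GBGGGGG
GGGRGGG
GGGGGGG
GGGGGGG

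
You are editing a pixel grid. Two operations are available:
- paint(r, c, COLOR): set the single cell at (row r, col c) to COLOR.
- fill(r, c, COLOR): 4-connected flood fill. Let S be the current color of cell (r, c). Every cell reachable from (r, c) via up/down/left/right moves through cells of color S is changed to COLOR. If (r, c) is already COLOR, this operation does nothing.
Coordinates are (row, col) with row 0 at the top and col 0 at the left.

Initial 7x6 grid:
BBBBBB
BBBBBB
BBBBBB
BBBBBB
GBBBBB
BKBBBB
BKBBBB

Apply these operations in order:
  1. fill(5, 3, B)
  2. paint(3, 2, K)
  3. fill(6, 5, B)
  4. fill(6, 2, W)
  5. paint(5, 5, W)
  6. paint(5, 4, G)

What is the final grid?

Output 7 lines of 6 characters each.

After op 1 fill(5,3,B) [0 cells changed]:
BBBBBB
BBBBBB
BBBBBB
BBBBBB
GBBBBB
BKBBBB
BKBBBB
After op 2 paint(3,2,K):
BBBBBB
BBBBBB
BBBBBB
BBKBBB
GBBBBB
BKBBBB
BKBBBB
After op 3 fill(6,5,B) [0 cells changed]:
BBBBBB
BBBBBB
BBBBBB
BBKBBB
GBBBBB
BKBBBB
BKBBBB
After op 4 fill(6,2,W) [36 cells changed]:
WWWWWW
WWWWWW
WWWWWW
WWKWWW
GWWWWW
BKWWWW
BKWWWW
After op 5 paint(5,5,W):
WWWWWW
WWWWWW
WWWWWW
WWKWWW
GWWWWW
BKWWWW
BKWWWW
After op 6 paint(5,4,G):
WWWWWW
WWWWWW
WWWWWW
WWKWWW
GWWWWW
BKWWGW
BKWWWW

Answer: WWWWWW
WWWWWW
WWWWWW
WWKWWW
GWWWWW
BKWWGW
BKWWWW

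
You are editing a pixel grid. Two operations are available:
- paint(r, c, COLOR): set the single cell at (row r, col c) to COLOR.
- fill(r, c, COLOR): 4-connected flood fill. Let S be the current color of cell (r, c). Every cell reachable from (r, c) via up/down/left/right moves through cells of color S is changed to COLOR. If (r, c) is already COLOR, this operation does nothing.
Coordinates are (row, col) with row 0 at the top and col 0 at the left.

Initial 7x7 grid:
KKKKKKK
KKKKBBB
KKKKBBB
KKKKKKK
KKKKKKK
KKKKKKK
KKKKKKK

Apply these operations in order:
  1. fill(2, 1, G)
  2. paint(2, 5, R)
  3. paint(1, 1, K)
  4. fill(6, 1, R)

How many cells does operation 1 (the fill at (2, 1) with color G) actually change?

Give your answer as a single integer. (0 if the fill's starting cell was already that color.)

After op 1 fill(2,1,G) [43 cells changed]:
GGGGGGG
GGGGBBB
GGGGBBB
GGGGGGG
GGGGGGG
GGGGGGG
GGGGGGG

Answer: 43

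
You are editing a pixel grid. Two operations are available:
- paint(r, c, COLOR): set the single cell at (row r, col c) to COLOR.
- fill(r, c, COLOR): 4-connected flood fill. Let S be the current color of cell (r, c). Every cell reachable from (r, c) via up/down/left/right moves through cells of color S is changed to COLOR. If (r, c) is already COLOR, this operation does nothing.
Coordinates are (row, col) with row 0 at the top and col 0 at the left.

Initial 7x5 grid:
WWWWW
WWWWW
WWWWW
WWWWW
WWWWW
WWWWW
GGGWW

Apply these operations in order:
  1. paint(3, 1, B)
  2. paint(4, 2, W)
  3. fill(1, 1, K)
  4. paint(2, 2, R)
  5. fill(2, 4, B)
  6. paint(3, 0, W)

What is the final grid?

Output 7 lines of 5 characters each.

After op 1 paint(3,1,B):
WWWWW
WWWWW
WWWWW
WBWWW
WWWWW
WWWWW
GGGWW
After op 2 paint(4,2,W):
WWWWW
WWWWW
WWWWW
WBWWW
WWWWW
WWWWW
GGGWW
After op 3 fill(1,1,K) [31 cells changed]:
KKKKK
KKKKK
KKKKK
KBKKK
KKKKK
KKKKK
GGGKK
After op 4 paint(2,2,R):
KKKKK
KKKKK
KKRKK
KBKKK
KKKKK
KKKKK
GGGKK
After op 5 fill(2,4,B) [30 cells changed]:
BBBBB
BBBBB
BBRBB
BBBBB
BBBBB
BBBBB
GGGBB
After op 6 paint(3,0,W):
BBBBB
BBBBB
BBRBB
WBBBB
BBBBB
BBBBB
GGGBB

Answer: BBBBB
BBBBB
BBRBB
WBBBB
BBBBB
BBBBB
GGGBB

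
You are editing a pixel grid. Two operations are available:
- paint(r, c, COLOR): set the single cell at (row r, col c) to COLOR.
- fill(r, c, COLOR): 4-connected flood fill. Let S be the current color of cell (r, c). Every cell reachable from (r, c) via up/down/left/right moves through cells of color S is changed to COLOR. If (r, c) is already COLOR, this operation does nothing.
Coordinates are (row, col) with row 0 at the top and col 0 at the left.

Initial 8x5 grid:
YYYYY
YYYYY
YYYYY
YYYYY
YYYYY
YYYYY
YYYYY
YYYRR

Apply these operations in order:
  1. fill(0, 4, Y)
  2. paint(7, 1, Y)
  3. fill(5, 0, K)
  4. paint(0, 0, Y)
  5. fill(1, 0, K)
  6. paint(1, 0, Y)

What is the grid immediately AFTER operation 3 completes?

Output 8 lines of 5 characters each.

After op 1 fill(0,4,Y) [0 cells changed]:
YYYYY
YYYYY
YYYYY
YYYYY
YYYYY
YYYYY
YYYYY
YYYRR
After op 2 paint(7,1,Y):
YYYYY
YYYYY
YYYYY
YYYYY
YYYYY
YYYYY
YYYYY
YYYRR
After op 3 fill(5,0,K) [38 cells changed]:
KKKKK
KKKKK
KKKKK
KKKKK
KKKKK
KKKKK
KKKKK
KKKRR

Answer: KKKKK
KKKKK
KKKKK
KKKKK
KKKKK
KKKKK
KKKKK
KKKRR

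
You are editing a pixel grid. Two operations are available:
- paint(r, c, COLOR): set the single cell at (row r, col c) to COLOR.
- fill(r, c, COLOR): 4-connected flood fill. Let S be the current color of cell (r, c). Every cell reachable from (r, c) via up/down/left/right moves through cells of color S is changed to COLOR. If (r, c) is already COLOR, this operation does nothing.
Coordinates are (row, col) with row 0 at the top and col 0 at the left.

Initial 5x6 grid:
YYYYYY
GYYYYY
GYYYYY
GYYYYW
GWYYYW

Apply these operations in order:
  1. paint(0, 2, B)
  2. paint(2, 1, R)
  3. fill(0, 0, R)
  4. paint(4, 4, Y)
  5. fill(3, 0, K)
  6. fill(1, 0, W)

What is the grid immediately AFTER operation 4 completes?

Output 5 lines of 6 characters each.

After op 1 paint(0,2,B):
YYBYYY
GYYYYY
GYYYYY
GYYYYW
GWYYYW
After op 2 paint(2,1,R):
YYBYYY
GYYYYY
GRYYYY
GYYYYW
GWYYYW
After op 3 fill(0,0,R) [21 cells changed]:
RRBRRR
GRRRRR
GRRRRR
GRRRRW
GWRRRW
After op 4 paint(4,4,Y):
RRBRRR
GRRRRR
GRRRRR
GRRRRW
GWRRYW

Answer: RRBRRR
GRRRRR
GRRRRR
GRRRRW
GWRRYW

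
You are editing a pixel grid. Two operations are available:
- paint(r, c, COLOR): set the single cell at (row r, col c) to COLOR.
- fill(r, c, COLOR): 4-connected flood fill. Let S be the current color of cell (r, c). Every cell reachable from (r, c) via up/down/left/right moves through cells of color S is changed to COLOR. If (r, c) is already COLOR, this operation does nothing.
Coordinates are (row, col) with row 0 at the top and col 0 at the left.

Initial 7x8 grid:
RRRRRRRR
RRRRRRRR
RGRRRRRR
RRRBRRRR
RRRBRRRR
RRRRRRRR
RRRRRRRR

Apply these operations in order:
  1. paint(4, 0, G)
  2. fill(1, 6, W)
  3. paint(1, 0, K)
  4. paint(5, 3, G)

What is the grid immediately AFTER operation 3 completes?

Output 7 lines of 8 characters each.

After op 1 paint(4,0,G):
RRRRRRRR
RRRRRRRR
RGRRRRRR
RRRBRRRR
GRRBRRRR
RRRRRRRR
RRRRRRRR
After op 2 fill(1,6,W) [52 cells changed]:
WWWWWWWW
WWWWWWWW
WGWWWWWW
WWWBWWWW
GWWBWWWW
WWWWWWWW
WWWWWWWW
After op 3 paint(1,0,K):
WWWWWWWW
KWWWWWWW
WGWWWWWW
WWWBWWWW
GWWBWWWW
WWWWWWWW
WWWWWWWW

Answer: WWWWWWWW
KWWWWWWW
WGWWWWWW
WWWBWWWW
GWWBWWWW
WWWWWWWW
WWWWWWWW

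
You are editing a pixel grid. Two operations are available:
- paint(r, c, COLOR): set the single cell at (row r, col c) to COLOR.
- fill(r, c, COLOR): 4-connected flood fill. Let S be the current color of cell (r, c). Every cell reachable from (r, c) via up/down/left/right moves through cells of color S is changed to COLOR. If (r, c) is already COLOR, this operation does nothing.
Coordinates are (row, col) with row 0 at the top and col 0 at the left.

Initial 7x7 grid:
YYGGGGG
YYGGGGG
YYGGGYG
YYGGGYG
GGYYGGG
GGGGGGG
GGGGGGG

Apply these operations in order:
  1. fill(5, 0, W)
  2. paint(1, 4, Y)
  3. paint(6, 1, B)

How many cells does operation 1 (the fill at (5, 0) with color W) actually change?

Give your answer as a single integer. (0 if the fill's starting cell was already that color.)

After op 1 fill(5,0,W) [37 cells changed]:
YYWWWWW
YYWWWWW
YYWWWYW
YYWWWYW
WWYYWWW
WWWWWWW
WWWWWWW

Answer: 37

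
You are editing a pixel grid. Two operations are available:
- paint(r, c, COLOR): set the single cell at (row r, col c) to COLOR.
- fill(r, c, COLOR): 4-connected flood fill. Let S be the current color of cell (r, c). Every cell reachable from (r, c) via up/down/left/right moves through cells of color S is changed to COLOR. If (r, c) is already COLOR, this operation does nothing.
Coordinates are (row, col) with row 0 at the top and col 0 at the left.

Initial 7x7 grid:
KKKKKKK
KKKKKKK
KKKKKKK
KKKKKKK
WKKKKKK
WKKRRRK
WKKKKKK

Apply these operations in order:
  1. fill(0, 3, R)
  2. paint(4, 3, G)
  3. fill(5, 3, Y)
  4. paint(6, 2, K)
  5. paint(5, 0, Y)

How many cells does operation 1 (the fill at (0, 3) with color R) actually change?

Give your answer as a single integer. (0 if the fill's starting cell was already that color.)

Answer: 43

Derivation:
After op 1 fill(0,3,R) [43 cells changed]:
RRRRRRR
RRRRRRR
RRRRRRR
RRRRRRR
WRRRRRR
WRRRRRR
WRRRRRR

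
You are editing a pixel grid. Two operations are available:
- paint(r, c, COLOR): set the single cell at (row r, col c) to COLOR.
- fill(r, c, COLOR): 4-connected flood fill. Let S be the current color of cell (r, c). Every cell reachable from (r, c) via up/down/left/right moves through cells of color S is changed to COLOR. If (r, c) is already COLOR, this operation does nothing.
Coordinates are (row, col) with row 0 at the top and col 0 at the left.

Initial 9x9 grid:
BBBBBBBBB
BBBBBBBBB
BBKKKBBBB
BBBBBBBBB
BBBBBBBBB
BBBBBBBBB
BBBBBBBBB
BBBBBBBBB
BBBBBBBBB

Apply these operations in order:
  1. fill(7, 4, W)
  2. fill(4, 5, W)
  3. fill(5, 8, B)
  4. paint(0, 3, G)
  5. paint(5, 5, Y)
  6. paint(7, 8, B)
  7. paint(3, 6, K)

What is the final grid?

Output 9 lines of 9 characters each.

After op 1 fill(7,4,W) [78 cells changed]:
WWWWWWWWW
WWWWWWWWW
WWKKKWWWW
WWWWWWWWW
WWWWWWWWW
WWWWWWWWW
WWWWWWWWW
WWWWWWWWW
WWWWWWWWW
After op 2 fill(4,5,W) [0 cells changed]:
WWWWWWWWW
WWWWWWWWW
WWKKKWWWW
WWWWWWWWW
WWWWWWWWW
WWWWWWWWW
WWWWWWWWW
WWWWWWWWW
WWWWWWWWW
After op 3 fill(5,8,B) [78 cells changed]:
BBBBBBBBB
BBBBBBBBB
BBKKKBBBB
BBBBBBBBB
BBBBBBBBB
BBBBBBBBB
BBBBBBBBB
BBBBBBBBB
BBBBBBBBB
After op 4 paint(0,3,G):
BBBGBBBBB
BBBBBBBBB
BBKKKBBBB
BBBBBBBBB
BBBBBBBBB
BBBBBBBBB
BBBBBBBBB
BBBBBBBBB
BBBBBBBBB
After op 5 paint(5,5,Y):
BBBGBBBBB
BBBBBBBBB
BBKKKBBBB
BBBBBBBBB
BBBBBBBBB
BBBBBYBBB
BBBBBBBBB
BBBBBBBBB
BBBBBBBBB
After op 6 paint(7,8,B):
BBBGBBBBB
BBBBBBBBB
BBKKKBBBB
BBBBBBBBB
BBBBBBBBB
BBBBBYBBB
BBBBBBBBB
BBBBBBBBB
BBBBBBBBB
After op 7 paint(3,6,K):
BBBGBBBBB
BBBBBBBBB
BBKKKBBBB
BBBBBBKBB
BBBBBBBBB
BBBBBYBBB
BBBBBBBBB
BBBBBBBBB
BBBBBBBBB

Answer: BBBGBBBBB
BBBBBBBBB
BBKKKBBBB
BBBBBBKBB
BBBBBBBBB
BBBBBYBBB
BBBBBBBBB
BBBBBBBBB
BBBBBBBBB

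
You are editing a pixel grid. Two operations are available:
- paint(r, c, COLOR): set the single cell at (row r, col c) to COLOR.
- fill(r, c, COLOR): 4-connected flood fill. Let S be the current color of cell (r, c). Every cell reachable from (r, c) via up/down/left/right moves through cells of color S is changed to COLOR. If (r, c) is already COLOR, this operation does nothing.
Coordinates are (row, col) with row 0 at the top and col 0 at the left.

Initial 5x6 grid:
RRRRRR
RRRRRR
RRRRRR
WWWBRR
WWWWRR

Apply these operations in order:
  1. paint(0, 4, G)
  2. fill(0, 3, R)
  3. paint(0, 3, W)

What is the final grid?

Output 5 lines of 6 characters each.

After op 1 paint(0,4,G):
RRRRGR
RRRRRR
RRRRRR
WWWBRR
WWWWRR
After op 2 fill(0,3,R) [0 cells changed]:
RRRRGR
RRRRRR
RRRRRR
WWWBRR
WWWWRR
After op 3 paint(0,3,W):
RRRWGR
RRRRRR
RRRRRR
WWWBRR
WWWWRR

Answer: RRRWGR
RRRRRR
RRRRRR
WWWBRR
WWWWRR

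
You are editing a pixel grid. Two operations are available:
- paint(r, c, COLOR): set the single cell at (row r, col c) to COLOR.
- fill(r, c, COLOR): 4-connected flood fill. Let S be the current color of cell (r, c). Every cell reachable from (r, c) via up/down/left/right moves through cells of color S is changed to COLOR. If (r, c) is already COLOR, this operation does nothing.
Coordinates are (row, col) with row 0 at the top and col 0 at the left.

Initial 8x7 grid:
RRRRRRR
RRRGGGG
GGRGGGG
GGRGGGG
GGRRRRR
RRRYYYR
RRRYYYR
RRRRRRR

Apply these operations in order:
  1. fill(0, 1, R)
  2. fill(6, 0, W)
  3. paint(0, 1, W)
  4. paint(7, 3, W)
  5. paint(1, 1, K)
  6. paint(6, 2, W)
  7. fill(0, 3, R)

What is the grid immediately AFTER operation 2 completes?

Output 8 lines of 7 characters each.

Answer: WWWWWWW
WWWGGGG
GGWGGGG
GGWGGGG
GGWWWWW
WWWYYYW
WWWYYYW
WWWWWWW

Derivation:
After op 1 fill(0,1,R) [0 cells changed]:
RRRRRRR
RRRGGGG
GGRGGGG
GGRGGGG
GGRRRRR
RRRYYYR
RRRYYYR
RRRRRRR
After op 2 fill(6,0,W) [32 cells changed]:
WWWWWWW
WWWGGGG
GGWGGGG
GGWGGGG
GGWWWWW
WWWYYYW
WWWYYYW
WWWWWWW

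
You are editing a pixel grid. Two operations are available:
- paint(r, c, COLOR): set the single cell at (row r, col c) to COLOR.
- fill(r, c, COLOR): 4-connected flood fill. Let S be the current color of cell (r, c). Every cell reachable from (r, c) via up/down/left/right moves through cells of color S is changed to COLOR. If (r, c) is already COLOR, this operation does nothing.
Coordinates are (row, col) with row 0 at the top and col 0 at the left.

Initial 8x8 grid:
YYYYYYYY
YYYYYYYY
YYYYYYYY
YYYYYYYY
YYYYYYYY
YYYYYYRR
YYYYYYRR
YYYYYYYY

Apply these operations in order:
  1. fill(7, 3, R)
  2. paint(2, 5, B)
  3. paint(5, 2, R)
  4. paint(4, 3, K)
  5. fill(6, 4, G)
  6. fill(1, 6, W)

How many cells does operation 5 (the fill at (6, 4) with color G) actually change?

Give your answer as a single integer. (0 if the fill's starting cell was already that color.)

After op 1 fill(7,3,R) [60 cells changed]:
RRRRRRRR
RRRRRRRR
RRRRRRRR
RRRRRRRR
RRRRRRRR
RRRRRRRR
RRRRRRRR
RRRRRRRR
After op 2 paint(2,5,B):
RRRRRRRR
RRRRRRRR
RRRRRBRR
RRRRRRRR
RRRRRRRR
RRRRRRRR
RRRRRRRR
RRRRRRRR
After op 3 paint(5,2,R):
RRRRRRRR
RRRRRRRR
RRRRRBRR
RRRRRRRR
RRRRRRRR
RRRRRRRR
RRRRRRRR
RRRRRRRR
After op 4 paint(4,3,K):
RRRRRRRR
RRRRRRRR
RRRRRBRR
RRRRRRRR
RRRKRRRR
RRRRRRRR
RRRRRRRR
RRRRRRRR
After op 5 fill(6,4,G) [62 cells changed]:
GGGGGGGG
GGGGGGGG
GGGGGBGG
GGGGGGGG
GGGKGGGG
GGGGGGGG
GGGGGGGG
GGGGGGGG

Answer: 62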